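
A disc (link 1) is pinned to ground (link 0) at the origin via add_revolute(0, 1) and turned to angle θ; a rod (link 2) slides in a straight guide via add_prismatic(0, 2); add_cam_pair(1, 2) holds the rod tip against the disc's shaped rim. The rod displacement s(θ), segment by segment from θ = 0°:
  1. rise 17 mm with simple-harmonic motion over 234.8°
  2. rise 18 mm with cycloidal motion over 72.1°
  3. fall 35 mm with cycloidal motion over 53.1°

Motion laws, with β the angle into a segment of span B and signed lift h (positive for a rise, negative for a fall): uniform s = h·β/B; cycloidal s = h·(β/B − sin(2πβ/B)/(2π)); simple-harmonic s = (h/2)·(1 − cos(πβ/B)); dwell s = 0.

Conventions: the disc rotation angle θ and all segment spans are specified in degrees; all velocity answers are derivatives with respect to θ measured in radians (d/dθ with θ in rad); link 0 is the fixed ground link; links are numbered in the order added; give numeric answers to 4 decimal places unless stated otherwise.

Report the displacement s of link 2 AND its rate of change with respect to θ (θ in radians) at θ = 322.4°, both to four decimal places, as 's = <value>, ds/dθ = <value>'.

segment 1 (0° to 234.8°, simple-harmonic, h = 17) is passed completely: s = 0.0000 + (17) = 17.0000
segment 2 (234.8° to 306.9°, cycloidal, h = 18) is passed completely: s = 17.0000 + (18) = 35.0000
θ = 322.4° falls in segment 3 (306.9° to 360°, cycloidal, h = -35): β = 322.4 − 306.9 = 15.5°, B = 53.1°; Δs = -35·(0.2919 − sin(2π·0.2919)/(2π)) = -4.8381; s = 35.0000 − 4.8381 = 30.1619
velocity in seg [306.9°–360°] (cycloidal), θ in radians: β = 15.5° = 0.2705 rad, B = 53.1° = 0.9268 rad; ds/dθ = (h/B)(1 − cos(2πβ/B)) = ((-35)/0.9268)(1 − cos(2π·0.2919)) = -47.593976 mm/rad

s = 30.1619, ds/dθ = -47.5940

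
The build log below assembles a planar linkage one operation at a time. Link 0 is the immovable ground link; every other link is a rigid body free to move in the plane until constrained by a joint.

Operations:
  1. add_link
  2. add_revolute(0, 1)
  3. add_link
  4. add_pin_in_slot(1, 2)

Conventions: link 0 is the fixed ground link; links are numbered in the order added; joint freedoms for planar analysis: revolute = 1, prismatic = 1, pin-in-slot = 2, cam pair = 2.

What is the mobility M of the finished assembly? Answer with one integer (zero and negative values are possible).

link 0 = ground. State L|J1|J2 = 1|0|0
+link1  2|0|0
R(0,1) f=1→J1  2|1|0
+link2  3|1|0
PS(1,2) f=2→J2  3|1|1
M = 3(3−1)−2·1−1 = 6−2−1 = 3

M = 3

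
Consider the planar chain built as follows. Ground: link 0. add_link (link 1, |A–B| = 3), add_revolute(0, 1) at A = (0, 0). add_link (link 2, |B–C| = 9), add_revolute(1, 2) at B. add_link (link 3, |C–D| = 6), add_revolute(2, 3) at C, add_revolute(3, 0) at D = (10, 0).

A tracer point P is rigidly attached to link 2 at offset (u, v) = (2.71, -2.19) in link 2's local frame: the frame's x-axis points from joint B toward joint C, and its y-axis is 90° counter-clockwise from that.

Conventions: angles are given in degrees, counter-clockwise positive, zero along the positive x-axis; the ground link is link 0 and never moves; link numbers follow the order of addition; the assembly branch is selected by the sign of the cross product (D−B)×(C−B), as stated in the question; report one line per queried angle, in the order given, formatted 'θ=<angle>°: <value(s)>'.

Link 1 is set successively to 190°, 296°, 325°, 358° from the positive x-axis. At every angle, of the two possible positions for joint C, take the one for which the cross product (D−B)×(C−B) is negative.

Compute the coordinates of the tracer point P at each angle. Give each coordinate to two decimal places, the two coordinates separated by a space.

A=(0,0), D=(10.00,0)
θ=190°: B = A + 3.00·(cos190°, sin190°) = (-2.9544, -0.5209)
θ=190°: |BD| = 12.9649
θ=190°: circle(B,9.00) ∩ circle(D,6.00): a=8.2179, h=3.6696
θ=190°:   candidates: C₊=(5.1094,3.4759) cross=47.576; C₋=(5.4043,-3.8574) cross=-47.576
θ=190°:   branch - wants cross < 0 → take C=(5.4043,-3.8574) (cross=-47.576)
θ=190°: ex = (C−B)/|BC| = (0.9287,-0.3707); ey = (0.3707,0.9287)
θ=190°: P = B + 2.71·ex + -2.19·ey = (-1.2494,-3.5595)
θ=296°: B = A + 3.00·(cos296°, sin296°) = (1.3151, -2.6964)
θ=296°: |BD| = 9.0938
θ=296°: circle(B,9.00) ∩ circle(D,6.00): a=7.0211, h=5.6306
θ=296°:   candidates: C₊=(6.3510,4.7628) cross=51.204; C₋=(9.6900,-5.9920) cross=-51.204
θ=296°:   branch - wants cross < 0 → take C=(9.6900,-5.9920) (cross=-51.204)
θ=296°: ex = (C−B)/|BC| = (0.9305,-0.3662); ey = (0.3662,0.9305)
θ=296°: P = B + 2.71·ex + -2.19·ey = (3.0350,-5.7266)
θ=325°: B = A + 3.00·(cos325°, sin325°) = (2.4575, -1.7207)
θ=325°: |BD| = 7.7363
θ=325°: circle(B,9.00) ∩ circle(D,6.00): a=6.7765, h=5.9227
θ=325°:   candidates: C₊=(7.7469,5.5609) cross=45.820; C₋=(10.3816,-5.9879) cross=-45.820
θ=325°:   branch - wants cross < 0 → take C=(10.3816,-5.9879) (cross=-45.820)
θ=325°: ex = (C−B)/|BC| = (0.8805,-0.4741); ey = (0.4741,0.8805)
θ=325°: P = B + 2.71·ex + -2.19·ey = (3.8052,-4.9338)
θ=358°: B = A + 3.00·(cos358°, sin358°) = (2.9982, -0.1047)
θ=358°: |BD| = 7.0026
θ=358°: circle(B,9.00) ∩ circle(D,6.00): a=6.7144, h=5.9931
θ=358°:   candidates: C₊=(9.6222,5.9881) cross=41.967; C₋=(9.8014,-5.9967) cross=-41.967
θ=358°:   branch - wants cross < 0 → take C=(9.8014,-5.9967) (cross=-41.967)
θ=358°: ex = (C−B)/|BC| = (0.7559,-0.6547); ey = (0.6547,0.7559)
θ=358°: P = B + 2.71·ex + -2.19·ey = (3.6130,-3.5343)

θ=190°: -1.25 -3.56
θ=296°: 3.03 -5.73
θ=325°: 3.81 -4.93
θ=358°: 3.61 -3.53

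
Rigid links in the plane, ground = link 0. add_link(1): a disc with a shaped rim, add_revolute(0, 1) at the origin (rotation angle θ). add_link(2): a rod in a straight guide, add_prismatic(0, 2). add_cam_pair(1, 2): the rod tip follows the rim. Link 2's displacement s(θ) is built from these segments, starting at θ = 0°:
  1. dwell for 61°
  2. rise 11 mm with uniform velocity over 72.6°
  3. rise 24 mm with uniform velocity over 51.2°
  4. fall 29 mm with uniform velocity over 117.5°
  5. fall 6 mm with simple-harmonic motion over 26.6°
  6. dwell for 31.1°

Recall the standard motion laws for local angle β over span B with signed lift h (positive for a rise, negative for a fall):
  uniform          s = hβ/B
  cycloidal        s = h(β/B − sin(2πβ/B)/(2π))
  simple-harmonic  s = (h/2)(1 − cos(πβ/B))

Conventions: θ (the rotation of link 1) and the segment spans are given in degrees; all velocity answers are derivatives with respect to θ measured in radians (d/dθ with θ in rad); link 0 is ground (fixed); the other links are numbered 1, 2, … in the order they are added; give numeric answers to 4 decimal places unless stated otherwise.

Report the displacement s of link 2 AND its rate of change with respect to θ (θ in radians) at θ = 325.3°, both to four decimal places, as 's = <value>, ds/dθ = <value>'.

segment 1 (0° to 61°, dwell): s unchanged at 0.0000
segment 2 (61° to 133.6°, uniform, h = 11) is passed completely: s = 0.0000 + (11) = 11.0000
segment 3 (133.6° to 184.8°, uniform, h = 24) is passed completely: s = 11.0000 + (24) = 35.0000
segment 4 (184.8° to 302.3°, uniform, h = -29) is passed completely: s = 35.0000 + (-29) = 6.0000
θ = 325.3° falls in segment 5 (302.3° to 328.9°, simple-harmonic, h = -6): β = 325.3 − 302.3 = 23°, B = 26.6°; Δs = -6/2·(1 − cos(π·0.8647)) = -5.7329; s = 6.0000 − 5.7329 = 0.2671
velocity in seg [302.3°–328.9°] (simple-harmonic), θ in radians: β = 23° = 0.4014 rad, B = 26.6° = 0.4643 rad; ds/dθ = (πh/(2B)) sin(πβ/B) = (π·(-6)/(2·0.4643)) sin(π·0.8647) = -8.373713 mm/rad

s = 0.2671, ds/dθ = -8.3737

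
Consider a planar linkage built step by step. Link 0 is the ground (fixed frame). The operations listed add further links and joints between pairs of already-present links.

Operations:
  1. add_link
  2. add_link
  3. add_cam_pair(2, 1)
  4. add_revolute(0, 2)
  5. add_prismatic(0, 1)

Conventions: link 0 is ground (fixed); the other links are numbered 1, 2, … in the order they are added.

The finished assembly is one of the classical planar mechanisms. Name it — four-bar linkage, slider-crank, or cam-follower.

links: 3 (incl. ground); joints: 1 revolute, 1 prismatic, 1 higher (cam) pair, forming one closed loop
3 links, revolute + prismatic + higher pair in one loop → cam-follower

cam-follower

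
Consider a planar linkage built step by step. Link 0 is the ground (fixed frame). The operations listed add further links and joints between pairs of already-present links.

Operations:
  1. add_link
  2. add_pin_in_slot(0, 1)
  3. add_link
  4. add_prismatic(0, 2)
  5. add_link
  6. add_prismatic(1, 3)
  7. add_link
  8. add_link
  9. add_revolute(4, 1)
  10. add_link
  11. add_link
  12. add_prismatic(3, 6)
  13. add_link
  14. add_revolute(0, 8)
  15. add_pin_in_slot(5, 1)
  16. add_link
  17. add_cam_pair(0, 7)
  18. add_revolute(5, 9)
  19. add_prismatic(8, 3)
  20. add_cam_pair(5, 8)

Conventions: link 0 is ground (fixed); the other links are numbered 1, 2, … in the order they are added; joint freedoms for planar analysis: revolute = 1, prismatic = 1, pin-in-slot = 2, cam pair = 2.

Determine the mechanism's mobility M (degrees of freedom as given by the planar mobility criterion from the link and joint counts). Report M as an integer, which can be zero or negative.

ground; <1,0,0>
#1 <2,0,0>
PS:0↔1 J2 <2,0,1>
#2 <3,0,1>
P:0↔2 J1 <3,1,1>
#3 <4,1,1>
P:1↔3 J1 <4,2,1>
#4 <5,2,1>
#5 <6,2,1>
R:4↔1 J1 <6,3,1>
#6 <7,3,1>
#7 <8,3,1>
P:3↔6 J1 <8,4,1>
#8 <9,4,1>
R:0↔8 J1 <9,5,1>
PS:5↔1 J2 <9,5,2>
#9 <10,5,2>
C:0↔7 J2 <10,5,3>
R:5↔9 J1 <10,6,3>
P:8↔3 J1 <10,7,3>
C:5↔8 J2 <10,7,4>
3×9 − 2×7 − 1×4 = 9

M = 9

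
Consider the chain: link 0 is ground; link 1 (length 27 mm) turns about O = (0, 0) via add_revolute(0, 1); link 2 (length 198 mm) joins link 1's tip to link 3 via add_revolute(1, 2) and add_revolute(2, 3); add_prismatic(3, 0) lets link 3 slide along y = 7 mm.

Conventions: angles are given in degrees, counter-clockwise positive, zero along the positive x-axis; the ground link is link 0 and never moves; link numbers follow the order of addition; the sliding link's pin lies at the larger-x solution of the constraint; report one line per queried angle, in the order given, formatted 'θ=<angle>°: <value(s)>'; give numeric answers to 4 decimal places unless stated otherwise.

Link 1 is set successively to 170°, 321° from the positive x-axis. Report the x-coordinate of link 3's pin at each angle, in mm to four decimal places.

geometry: r = 27 mm, L = 198 mm, e = 7 mm
θ=170°: crank pin P = (r cos θ, r sin θ) = (-26.589809, 4.688501)
θ=170°: h = r sin θ − e = 4.688501 − 7 = -2.311499
θ=170°: x = r cos θ + √(L² − h²) = -26.589809 + 197.986507 = 171.396698
θ=321°: crank pin P = (r cos θ, r sin θ) = (20.982941, -16.991651)
θ=321°: h = r sin θ − e = -16.991651 − 7 = -23.991651
θ=321°: x = r cos θ + √(L² − h²) = 20.982941 + 196.541092 = 217.524033

θ=170°: 171.3967
θ=321°: 217.5240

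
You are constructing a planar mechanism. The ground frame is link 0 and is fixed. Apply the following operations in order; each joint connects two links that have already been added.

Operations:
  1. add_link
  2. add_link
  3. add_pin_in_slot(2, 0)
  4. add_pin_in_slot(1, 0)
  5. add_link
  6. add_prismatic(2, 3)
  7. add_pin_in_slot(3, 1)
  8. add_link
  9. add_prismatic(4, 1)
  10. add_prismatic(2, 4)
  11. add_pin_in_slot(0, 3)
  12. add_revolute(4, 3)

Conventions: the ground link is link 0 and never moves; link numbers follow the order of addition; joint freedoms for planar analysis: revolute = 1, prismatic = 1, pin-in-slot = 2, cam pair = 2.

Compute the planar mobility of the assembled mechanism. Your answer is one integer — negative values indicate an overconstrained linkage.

ground; <1,0,0>
#1 <2,0,0>
#2 <3,0,0>
PS:2↔0 J2 <3,0,1>
PS:1↔0 J2 <3,0,2>
#3 <4,0,2>
P:2↔3 J1 <4,1,2>
PS:3↔1 J2 <4,1,3>
#4 <5,1,3>
P:4↔1 J1 <5,2,3>
P:2↔4 J1 <5,3,3>
PS:0↔3 J2 <5,3,4>
R:4↔3 J1 <5,4,4>
3×4 − 2×4 − 1×4 = 0

M = 0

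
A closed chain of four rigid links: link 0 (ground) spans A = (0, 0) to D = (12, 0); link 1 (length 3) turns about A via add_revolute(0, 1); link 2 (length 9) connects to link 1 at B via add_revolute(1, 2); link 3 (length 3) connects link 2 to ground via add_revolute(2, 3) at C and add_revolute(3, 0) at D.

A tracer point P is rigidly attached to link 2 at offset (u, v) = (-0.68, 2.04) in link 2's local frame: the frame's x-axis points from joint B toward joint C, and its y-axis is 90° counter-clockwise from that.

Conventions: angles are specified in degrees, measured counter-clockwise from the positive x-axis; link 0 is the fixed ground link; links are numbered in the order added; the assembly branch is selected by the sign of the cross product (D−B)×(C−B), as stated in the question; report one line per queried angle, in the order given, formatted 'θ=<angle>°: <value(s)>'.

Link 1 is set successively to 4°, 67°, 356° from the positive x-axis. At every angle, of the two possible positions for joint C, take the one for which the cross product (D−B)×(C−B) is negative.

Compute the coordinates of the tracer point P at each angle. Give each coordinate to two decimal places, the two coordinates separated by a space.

A=(0,0), D=(12.00,0)
θ=4°: B = A + 3.00·(cos4°, sin4°) = (2.9927, 0.2093)
θ=4°: |BD| = 9.0097
θ=4°: circle(B,9.00) ∩ circle(D,3.00): a=8.5005, h=2.9565
θ=4°:   candidates: C₊=(11.5596,2.9675) cross=26.637; C₋=(11.4223,-2.9438) cross=-26.637
θ=4°:   branch - wants cross < 0 → take C=(11.4223,-2.9438) (cross=-26.637)
θ=4°: ex = (C−B)/|BC| = (0.9366,-0.3503); ey = (0.3503,0.9366)
θ=4°: P = B + -0.68·ex + 2.04·ey = (3.0705,2.3582)
θ=67°: B = A + 3.00·(cos67°, sin67°) = (1.1722, 2.7615)
θ=67°: |BD| = 11.1744
θ=67°: circle(B,9.00) ∩ circle(D,3.00): a=8.8089, h=1.8450
θ=67°:   candidates: C₊=(10.1638,2.3724) cross=20.617; C₋=(9.2519,-1.2032) cross=-20.617
θ=67°:   branch - wants cross < 0 → take C=(9.2519,-1.2032) (cross=-20.617)
θ=67°: ex = (C−B)/|BC| = (0.8977,-0.4405); ey = (0.4405,0.8977)
θ=67°: P = B + -0.68·ex + 2.04·ey = (1.4604,4.8925)
θ=356°: B = A + 3.00·(cos356°, sin356°) = (2.9927, -0.2093)
θ=356°: |BD| = 9.0097
θ=356°: circle(B,9.00) ∩ circle(D,3.00): a=8.5005, h=2.9565
θ=356°:   candidates: C₊=(11.4223,2.9438) cross=26.637; C₋=(11.5596,-2.9675) cross=-26.637
θ=356°:   branch - wants cross < 0 → take C=(11.5596,-2.9675) (cross=-26.637)
θ=356°: ex = (C−B)/|BC| = (0.9519,-0.3065); ey = (0.3065,0.9519)
θ=356°: P = B + -0.68·ex + 2.04·ey = (2.9706,1.9410)

θ=4°: 3.07 2.36
θ=67°: 1.46 4.89
θ=356°: 2.97 1.94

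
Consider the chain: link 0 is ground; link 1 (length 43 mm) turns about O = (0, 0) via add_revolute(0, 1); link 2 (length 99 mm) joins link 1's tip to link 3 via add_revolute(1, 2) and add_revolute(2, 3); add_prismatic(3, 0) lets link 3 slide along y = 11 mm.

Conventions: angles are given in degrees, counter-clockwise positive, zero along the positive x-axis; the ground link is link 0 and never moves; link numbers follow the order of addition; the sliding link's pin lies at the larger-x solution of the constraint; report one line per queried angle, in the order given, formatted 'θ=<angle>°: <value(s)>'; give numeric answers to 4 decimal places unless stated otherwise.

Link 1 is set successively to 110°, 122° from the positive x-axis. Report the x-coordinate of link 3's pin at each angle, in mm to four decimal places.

geometry: r = 43 mm, L = 99 mm, e = 11 mm
θ=110°: crank pin P = (r cos θ, r sin θ) = (-14.706866, 40.406783)
θ=110°: h = r sin θ − e = 40.406783 − 11 = 29.406783
θ=110°: x = r cos θ + √(L² − h²) = -14.706866 + 94.531694 = 79.824828
θ=122°: crank pin P = (r cos θ, r sin θ) = (-22.786528, 36.466068)
θ=122°: h = r sin θ − e = 36.466068 − 11 = 25.466068
θ=122°: x = r cos θ + √(L² − h²) = -22.786528 + 95.668591 = 72.882063

θ=110°: 79.8248
θ=122°: 72.8821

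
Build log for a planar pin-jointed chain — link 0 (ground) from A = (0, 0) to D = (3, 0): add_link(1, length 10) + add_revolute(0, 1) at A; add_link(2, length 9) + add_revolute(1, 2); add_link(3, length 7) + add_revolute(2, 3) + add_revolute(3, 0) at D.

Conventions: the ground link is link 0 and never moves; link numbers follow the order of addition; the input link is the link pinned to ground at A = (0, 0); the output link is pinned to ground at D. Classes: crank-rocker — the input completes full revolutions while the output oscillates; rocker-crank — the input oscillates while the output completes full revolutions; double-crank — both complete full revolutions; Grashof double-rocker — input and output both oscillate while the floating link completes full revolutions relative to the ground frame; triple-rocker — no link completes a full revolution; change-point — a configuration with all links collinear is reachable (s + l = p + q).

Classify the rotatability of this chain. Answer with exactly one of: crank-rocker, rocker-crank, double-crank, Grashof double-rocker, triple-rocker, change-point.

lengths: ground=3, input=10, coupler=9, output=7
sorted: s=3 (shortest), l=10 (longest), p+q=16
s + l = 13 vs p + q = 16
s + l < p + q (Grashof) with shortest = ground link → double-crank

double-crank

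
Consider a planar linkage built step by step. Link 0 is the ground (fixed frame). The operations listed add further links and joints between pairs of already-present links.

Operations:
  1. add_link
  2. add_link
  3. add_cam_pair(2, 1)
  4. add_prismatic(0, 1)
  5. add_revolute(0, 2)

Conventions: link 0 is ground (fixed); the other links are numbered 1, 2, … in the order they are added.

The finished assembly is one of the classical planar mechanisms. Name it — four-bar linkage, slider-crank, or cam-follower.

links: 3 (incl. ground); joints: 1 revolute, 1 prismatic, 1 higher (cam) pair, forming one closed loop
3 links, revolute + prismatic + higher pair in one loop → cam-follower

cam-follower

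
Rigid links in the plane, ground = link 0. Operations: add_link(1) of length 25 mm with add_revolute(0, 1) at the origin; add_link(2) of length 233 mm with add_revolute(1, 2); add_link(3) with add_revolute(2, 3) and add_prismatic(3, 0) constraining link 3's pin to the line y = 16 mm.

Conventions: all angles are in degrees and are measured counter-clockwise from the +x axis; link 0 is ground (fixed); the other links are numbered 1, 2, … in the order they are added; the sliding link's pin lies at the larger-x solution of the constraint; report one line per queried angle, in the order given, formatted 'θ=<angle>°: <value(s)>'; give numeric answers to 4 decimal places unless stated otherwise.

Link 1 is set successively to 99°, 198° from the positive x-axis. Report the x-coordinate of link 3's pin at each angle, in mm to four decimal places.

geometry: r = 25 mm, L = 233 mm, e = 16 mm
θ=99°: crank pin P = (r cos θ, r sin θ) = (-3.910862, 24.692209)
θ=99°: h = r sin θ − e = 24.692209 − 16 = 8.692209
θ=99°: x = r cos θ + √(L² − h²) = -3.910862 + 232.837809 = 228.926948
θ=198°: crank pin P = (r cos θ, r sin θ) = (-23.776413, -7.725425)
θ=198°: h = r sin θ − e = -7.725425 − 16 = -23.725425
θ=198°: x = r cos θ + √(L² − h²) = -23.776413 + 231.788922 = 208.012509

θ=99°: 228.9269
θ=198°: 208.0125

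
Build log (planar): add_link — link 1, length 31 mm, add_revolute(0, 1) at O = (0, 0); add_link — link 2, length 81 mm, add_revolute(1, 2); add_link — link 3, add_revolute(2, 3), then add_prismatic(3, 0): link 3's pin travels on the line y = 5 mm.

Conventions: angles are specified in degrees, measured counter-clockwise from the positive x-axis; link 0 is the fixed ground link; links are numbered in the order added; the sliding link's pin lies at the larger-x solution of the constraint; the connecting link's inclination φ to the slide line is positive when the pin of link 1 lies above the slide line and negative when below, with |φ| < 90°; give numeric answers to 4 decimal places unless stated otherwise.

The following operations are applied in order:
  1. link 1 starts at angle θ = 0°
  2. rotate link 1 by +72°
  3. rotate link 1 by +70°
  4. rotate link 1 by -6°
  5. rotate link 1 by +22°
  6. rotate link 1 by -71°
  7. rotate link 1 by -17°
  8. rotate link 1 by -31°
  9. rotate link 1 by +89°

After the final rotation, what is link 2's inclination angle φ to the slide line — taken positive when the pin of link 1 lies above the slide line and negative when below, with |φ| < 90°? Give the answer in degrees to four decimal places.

geometry: r = 31 mm, L = 81 mm, e = 5 mm; θ starts at 0°
rotate link 1 by +72°: θ ← 0° +72° = 72°
rotate link 1 by +70°: θ ← 72° +70° = 142°
rotate link 1 by -6°: θ ← 142° -6° = 136°
rotate link 1 by +22°: θ ← 136° +22° = 158°
rotate link 1 by -71°: θ ← 158° -71° = 87°
rotate link 1 by -17°: θ ← 87° -17° = 70°
rotate link 1 by -31°: θ ← 70° -31° = 39°
rotate link 1 by +89°: θ ← 39° +89° = 128°
h = r sin θ − e = 24.428333 − 5 = 19.428333
sin φ = h / L = 19.428333 / 81 = 0.23985597
φ = arcsin(0.23985597) = 13.878040°

13.8780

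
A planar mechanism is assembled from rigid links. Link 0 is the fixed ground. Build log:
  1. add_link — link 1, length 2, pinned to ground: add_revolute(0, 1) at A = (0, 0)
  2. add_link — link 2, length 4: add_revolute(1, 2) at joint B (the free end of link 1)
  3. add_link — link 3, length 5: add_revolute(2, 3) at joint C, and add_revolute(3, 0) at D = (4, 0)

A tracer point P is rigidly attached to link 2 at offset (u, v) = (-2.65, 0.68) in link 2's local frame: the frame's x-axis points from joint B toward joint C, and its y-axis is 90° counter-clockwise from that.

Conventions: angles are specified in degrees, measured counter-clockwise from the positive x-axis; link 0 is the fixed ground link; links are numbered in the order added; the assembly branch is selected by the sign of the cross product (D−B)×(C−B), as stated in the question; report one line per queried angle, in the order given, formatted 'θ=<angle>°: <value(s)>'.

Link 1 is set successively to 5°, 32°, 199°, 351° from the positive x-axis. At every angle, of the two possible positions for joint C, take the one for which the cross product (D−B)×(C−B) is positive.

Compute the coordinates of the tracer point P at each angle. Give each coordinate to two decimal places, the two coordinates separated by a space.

A=(0,0), D=(4.00,0)
θ=5°: B = A + 2.00·(cos5°, sin5°) = (1.9924, 0.1743)
θ=5°: |BD| = 2.0152
θ=5°: circle(B,4.00) ∩ circle(D,5.00): a=-1.2255, h=3.8076
θ=5°:   candidates: C₊=(1.1009,4.0737) cross=7.673; C₋=(0.4421,-3.5131) cross=-7.673
θ=5°:   branch + wants cross > 0 → take C=(1.1009,4.0737) (cross=7.673)
θ=5°: ex = (C−B)/|BC| = (-0.2229,0.9748); ey = (-0.9748,-0.2229)
θ=5°: P = B + -2.65·ex + 0.68·ey = (1.9201,-2.5606)
θ=32°: B = A + 2.00·(cos32°, sin32°) = (1.6961, 1.0598)
θ=32°: |BD| = 2.5360
θ=32°: circle(B,4.00) ∩ circle(D,5.00): a=-0.5065, h=3.9678
θ=32°:   candidates: C₊=(2.8942,4.8762) cross=10.062; C₋=(-0.4222,-2.3332) cross=-10.062
θ=32°:   branch + wants cross > 0 → take C=(2.8942,4.8762) (cross=10.062)
θ=32°: ex = (C−B)/|BC| = (0.2995,0.9541); ey = (-0.9541,0.2995)
θ=32°: P = B + -2.65·ex + 0.68·ey = (0.2536,-1.2648)
θ=199°: B = A + 2.00·(cos199°, sin199°) = (-1.8910, -0.6511)
θ=199°: |BD| = 5.9269
θ=199°: circle(B,4.00) ∩ circle(D,5.00): a=2.2042, h=3.3379
θ=199°:   candidates: C₊=(-0.0669,2.9087) cross=19.783; C₋=(0.6665,-3.7267) cross=-19.783
θ=199°:   branch + wants cross > 0 → take C=(-0.0669,2.9087) (cross=19.783)
θ=199°: ex = (C−B)/|BC| = (0.4560,0.8900); ey = (-0.8900,0.4560)
θ=199°: P = B + -2.65·ex + 0.68·ey = (-3.7047,-2.6994)
θ=351°: B = A + 2.00·(cos351°, sin351°) = (1.9754, -0.3129)
θ=351°: |BD| = 2.0487
θ=351°: circle(B,4.00) ∩ circle(D,5.00): a=-1.1722, h=3.8244
θ=351°:   candidates: C₊=(0.2328,3.2876) cross=7.835; C₋=(1.4009,-4.2714) cross=-7.835
θ=351°:   branch + wants cross > 0 → take C=(0.2328,3.2876) (cross=7.835)
θ=351°: ex = (C−B)/|BC| = (-0.4356,0.9001); ey = (-0.9001,-0.4356)
θ=351°: P = B + -2.65·ex + 0.68·ey = (2.5177,-2.9944)

θ=5°: 1.92 -2.56
θ=32°: 0.25 -1.26
θ=199°: -3.70 -2.70
θ=351°: 2.52 -2.99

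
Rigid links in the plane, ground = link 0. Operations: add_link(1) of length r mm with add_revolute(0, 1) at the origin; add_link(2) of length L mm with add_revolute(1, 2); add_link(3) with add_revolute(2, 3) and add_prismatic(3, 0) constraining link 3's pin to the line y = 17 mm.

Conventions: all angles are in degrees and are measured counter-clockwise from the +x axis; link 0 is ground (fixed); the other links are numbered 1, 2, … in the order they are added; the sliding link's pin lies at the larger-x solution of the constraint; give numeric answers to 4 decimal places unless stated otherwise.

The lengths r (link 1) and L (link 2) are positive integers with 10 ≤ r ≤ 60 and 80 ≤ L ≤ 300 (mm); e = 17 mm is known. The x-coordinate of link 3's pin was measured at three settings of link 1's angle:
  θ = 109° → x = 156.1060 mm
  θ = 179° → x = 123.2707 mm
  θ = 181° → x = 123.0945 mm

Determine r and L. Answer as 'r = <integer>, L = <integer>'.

constraint per measurement: (x − r cos θ)² + (r sin θ − e)² = L²
subtracting the θ₁ and θ₂ equations cancels the r² and L² terms:
r = (x₁² − x₂²) / (2[(x₁cos θ₁ + e sin θ₁) − (x₂cos θ₂ + e sin θ₂)]) = 52.0000 → r = 52
L² = (x₁ − r cos θ₁)² + (r sin θ₁ − e)² = 30976.0132 → L = 176.0000 → L = 176
check at θ₃=181°: x = 123.0945 (printed 123.0945) ✓

r = 52, L = 176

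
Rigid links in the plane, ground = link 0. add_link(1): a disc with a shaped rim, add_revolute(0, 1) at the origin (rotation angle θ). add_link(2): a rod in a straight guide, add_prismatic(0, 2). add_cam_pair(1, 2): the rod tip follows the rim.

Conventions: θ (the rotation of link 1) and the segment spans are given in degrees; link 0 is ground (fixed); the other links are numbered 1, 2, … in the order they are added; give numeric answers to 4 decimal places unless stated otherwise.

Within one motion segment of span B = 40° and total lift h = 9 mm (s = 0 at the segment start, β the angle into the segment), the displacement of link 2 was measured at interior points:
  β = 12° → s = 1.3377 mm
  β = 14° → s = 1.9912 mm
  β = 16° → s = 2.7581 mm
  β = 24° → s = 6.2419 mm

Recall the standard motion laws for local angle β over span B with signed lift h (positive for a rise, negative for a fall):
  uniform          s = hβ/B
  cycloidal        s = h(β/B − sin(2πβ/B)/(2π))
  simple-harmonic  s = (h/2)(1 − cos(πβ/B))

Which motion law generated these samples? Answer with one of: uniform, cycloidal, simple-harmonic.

candidates at β/B = r: uniform s = h·r (linear in β); cycloidal s = h·(r − sin(2πr)/(2π)); simple-harmonic s = (h/2)(1 − cos(πr))
β=12°: printed 1.3377 | uniform 2.7000, cycloidal 1.3377, simple-harmonic 1.8550
β=14°: printed 1.9912 | uniform 3.1500, cycloidal 1.9912, simple-harmonic 2.4570
β=16°: printed 2.7581 | uniform 3.6000, cycloidal 2.7581, simple-harmonic 3.1094
β=24°: printed 6.2419 | uniform 5.4000, cycloidal 6.2419, simple-harmonic 5.8906
only one law matches every sample → cycloidal

cycloidal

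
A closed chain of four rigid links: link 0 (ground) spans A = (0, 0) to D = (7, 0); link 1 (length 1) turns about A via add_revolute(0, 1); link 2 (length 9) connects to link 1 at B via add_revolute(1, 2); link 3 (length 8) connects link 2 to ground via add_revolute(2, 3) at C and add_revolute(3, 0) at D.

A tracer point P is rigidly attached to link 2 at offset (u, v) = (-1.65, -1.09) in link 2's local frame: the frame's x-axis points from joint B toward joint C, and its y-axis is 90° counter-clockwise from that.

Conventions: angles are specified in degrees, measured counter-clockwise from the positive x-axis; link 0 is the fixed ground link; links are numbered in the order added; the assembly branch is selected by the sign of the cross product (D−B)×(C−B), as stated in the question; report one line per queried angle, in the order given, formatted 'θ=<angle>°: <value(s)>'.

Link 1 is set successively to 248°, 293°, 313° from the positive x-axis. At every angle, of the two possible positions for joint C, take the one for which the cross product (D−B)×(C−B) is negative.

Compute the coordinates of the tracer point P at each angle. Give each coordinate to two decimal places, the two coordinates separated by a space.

A=(0,0), D=(7.00,0)
θ=248°: B = A + 1.00·(cos248°, sin248°) = (-0.3746, -0.9272)
θ=248°: |BD| = 7.4327
θ=248°: circle(B,9.00) ∩ circle(D,8.00): a=4.8599, h=7.5750
θ=248°:   candidates: C₊=(3.5024,7.1949) cross=56.303; C₋=(5.3923,-7.8368) cross=-56.303
θ=248°:   branch - wants cross < 0 → take C=(5.3923,-7.8368) (cross=-56.303)
θ=248°: ex = (C−B)/|BC| = (0.6408,-0.7677); ey = (0.7677,0.6408)
θ=248°: P = B + -1.65·ex + -1.09·ey = (-2.2687,-0.3589)
θ=293°: B = A + 1.00·(cos293°, sin293°) = (0.3907, -0.9205)
θ=293°: |BD| = 6.6731
θ=293°: circle(B,9.00) ∩ circle(D,8.00): a=4.6103, h=7.7295
θ=293°:   candidates: C₊=(3.8907,7.3711) cross=51.579; C₋=(6.0232,-7.9401) cross=-51.579
θ=293°:   branch - wants cross < 0 → take C=(6.0232,-7.9401) (cross=-51.579)
θ=293°: ex = (C−B)/|BC| = (0.6258,-0.7800); ey = (0.7800,0.6258)
θ=293°: P = B + -1.65·ex + -1.09·ey = (-1.4920,-0.3157)
θ=313°: B = A + 1.00·(cos313°, sin313°) = (0.6820, -0.7314)
θ=313°: |BD| = 6.3602
θ=313°: circle(B,9.00) ∩ circle(D,8.00): a=4.5165, h=7.7847
θ=313°:   candidates: C₊=(4.2734,7.5210) cross=49.512; C₋=(6.0637,-7.9450) cross=-49.512
θ=313°:   branch - wants cross < 0 → take C=(6.0637,-7.9450) (cross=-49.512)
θ=313°: ex = (C−B)/|BC| = (0.5980,-0.8015); ey = (0.8015,0.5980)
θ=313°: P = B + -1.65·ex + -1.09·ey = (-1.1783,-0.0606)

θ=248°: -2.27 -0.36
θ=293°: -1.49 -0.32
θ=313°: -1.18 -0.06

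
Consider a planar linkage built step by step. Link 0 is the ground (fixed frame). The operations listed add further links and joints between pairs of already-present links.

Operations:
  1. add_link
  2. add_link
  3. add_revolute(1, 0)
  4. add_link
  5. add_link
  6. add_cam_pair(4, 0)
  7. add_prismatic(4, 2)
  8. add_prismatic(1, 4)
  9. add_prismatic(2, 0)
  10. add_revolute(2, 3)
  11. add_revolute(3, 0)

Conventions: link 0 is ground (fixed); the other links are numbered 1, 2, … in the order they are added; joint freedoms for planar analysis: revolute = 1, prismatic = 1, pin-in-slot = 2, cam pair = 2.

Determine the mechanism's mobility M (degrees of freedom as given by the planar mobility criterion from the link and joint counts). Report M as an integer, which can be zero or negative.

(L,J1,J2)=(1,0,0); link0 fixed
link1: (2,0,0)
link2: (3,0,0)
R 1-0 [J1]: (3,1,0)
link3: (4,1,0)
link4: (5,1,0)
C 4-0 [J2]: (5,1,1)
P 4-2 [J1]: (5,2,1)
P 1-4 [J1]: (5,3,1)
P 2-0 [J1]: (5,4,1)
R 2-3 [J1]: (5,5,1)
R 3-0 [J1]: (5,6,1)
Grübler: 3·4 − 2·6 − 1 = -1

M = -1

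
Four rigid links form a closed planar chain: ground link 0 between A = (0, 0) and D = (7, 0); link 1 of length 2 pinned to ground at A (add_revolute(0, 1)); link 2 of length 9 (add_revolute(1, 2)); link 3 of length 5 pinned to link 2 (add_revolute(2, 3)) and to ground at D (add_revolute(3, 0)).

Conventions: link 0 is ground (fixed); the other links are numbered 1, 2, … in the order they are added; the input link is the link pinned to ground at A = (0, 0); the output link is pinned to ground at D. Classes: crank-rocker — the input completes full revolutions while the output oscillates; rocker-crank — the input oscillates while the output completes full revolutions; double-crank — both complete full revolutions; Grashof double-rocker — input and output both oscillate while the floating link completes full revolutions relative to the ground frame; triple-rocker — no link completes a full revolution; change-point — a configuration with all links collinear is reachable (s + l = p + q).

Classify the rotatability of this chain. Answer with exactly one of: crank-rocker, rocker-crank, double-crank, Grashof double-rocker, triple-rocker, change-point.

lengths: ground=7, input=2, coupler=9, output=5
sorted: s=2 (shortest), l=9 (longest), p+q=12
s + l = 11 vs p + q = 12
s + l < p + q (Grashof) with shortest = input link → crank-rocker

crank-rocker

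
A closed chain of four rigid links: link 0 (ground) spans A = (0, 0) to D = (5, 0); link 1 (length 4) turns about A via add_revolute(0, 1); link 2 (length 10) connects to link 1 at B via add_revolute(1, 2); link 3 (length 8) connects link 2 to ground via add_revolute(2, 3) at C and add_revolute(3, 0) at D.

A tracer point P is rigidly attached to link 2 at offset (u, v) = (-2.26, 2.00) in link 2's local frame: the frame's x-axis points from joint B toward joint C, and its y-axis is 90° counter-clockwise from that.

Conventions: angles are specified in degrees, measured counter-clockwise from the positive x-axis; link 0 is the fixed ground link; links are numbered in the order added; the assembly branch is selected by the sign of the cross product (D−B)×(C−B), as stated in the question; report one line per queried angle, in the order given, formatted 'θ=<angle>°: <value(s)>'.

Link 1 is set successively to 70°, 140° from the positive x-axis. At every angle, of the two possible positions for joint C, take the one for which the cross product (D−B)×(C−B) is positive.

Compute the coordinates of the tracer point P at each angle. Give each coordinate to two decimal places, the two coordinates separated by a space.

A=(0,0), D=(5.00,0)
θ=70°: B = A + 4.00·(cos70°, sin70°) = (1.3681, 3.7588)
θ=70°: |BD| = 5.2268
θ=70°: circle(B,10.00) ∩ circle(D,8.00): a=6.0572, h=7.9568
θ=70°:   candidates: C₊=(11.2991,4.9317) cross=41.588; C₋=(-0.1450,-6.1261) cross=-41.588
θ=70°:   branch + wants cross > 0 → take C=(11.2991,4.9317) (cross=41.588)
θ=70°: ex = (C−B)/|BC| = (0.9931,0.1173); ey = (-0.1173,0.9931)
θ=70°: P = B + -2.26·ex + 2.00·ey = (-1.1109,5.4799)
θ=140°: B = A + 4.00·(cos140°, sin140°) = (-3.0642, 2.5712)
θ=140°: |BD| = 8.4641
θ=140°: circle(B,10.00) ∩ circle(D,8.00): a=6.3587, h=7.7180
θ=140°:   candidates: C₊=(5.3385,7.9928) cross=65.326; C₋=(0.6496,-6.7137) cross=-65.326
θ=140°:   branch + wants cross > 0 → take C=(5.3385,7.9928) (cross=65.326)
θ=140°: ex = (C−B)/|BC| = (0.8403,0.5422); ey = (-0.5422,0.8403)
θ=140°: P = B + -2.26·ex + 2.00·ey = (-6.0475,3.0264)

θ=70°: -1.11 5.48
θ=140°: -6.05 3.03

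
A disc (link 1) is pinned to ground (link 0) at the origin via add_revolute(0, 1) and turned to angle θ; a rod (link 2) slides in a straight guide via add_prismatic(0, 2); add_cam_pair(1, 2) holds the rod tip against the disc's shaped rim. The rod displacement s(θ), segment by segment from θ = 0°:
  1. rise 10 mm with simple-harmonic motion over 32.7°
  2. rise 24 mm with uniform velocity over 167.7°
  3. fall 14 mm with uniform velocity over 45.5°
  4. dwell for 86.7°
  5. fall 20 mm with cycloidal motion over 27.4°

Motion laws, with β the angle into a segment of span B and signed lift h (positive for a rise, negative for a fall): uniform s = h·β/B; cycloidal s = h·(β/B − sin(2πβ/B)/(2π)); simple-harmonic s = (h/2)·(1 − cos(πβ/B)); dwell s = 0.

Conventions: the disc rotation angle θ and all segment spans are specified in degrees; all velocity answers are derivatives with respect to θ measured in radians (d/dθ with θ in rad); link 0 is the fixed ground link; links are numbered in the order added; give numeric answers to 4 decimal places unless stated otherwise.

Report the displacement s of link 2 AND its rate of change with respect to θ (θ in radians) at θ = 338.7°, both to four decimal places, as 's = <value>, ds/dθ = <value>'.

segment 1 (0° to 32.7°, simple-harmonic, h = 10) is passed completely: s = 0.0000 + (10) = 10.0000
segment 2 (32.7° to 200.4°, uniform, h = 24) is passed completely: s = 10.0000 + (24) = 34.0000
segment 3 (200.4° to 245.9°, uniform, h = -14) is passed completely: s = 34.0000 + (-14) = 20.0000
segment 4 (245.9° to 332.6°, dwell): s unchanged at 20.0000
θ = 338.7° falls in segment 5 (332.6° to 360°, cycloidal, h = -20): β = 338.7 − 332.6 = 6.1°, B = 27.4°; Δs = -20·(0.2226 − sin(2π·0.2226)/(2π)) = -1.3164; s = 20.0000 − 1.3164 = 18.6836
velocity in seg [332.6°–360°] (cycloidal), θ in radians: β = 6.1° = 0.1065 rad, B = 27.4° = 0.4782 rad; ds/dθ = (h/B)(1 − cos(2πβ/B)) = ((-20)/0.4782)(1 − cos(2π·0.2226)) = -34.664432 mm/rad

s = 18.6836, ds/dθ = -34.6644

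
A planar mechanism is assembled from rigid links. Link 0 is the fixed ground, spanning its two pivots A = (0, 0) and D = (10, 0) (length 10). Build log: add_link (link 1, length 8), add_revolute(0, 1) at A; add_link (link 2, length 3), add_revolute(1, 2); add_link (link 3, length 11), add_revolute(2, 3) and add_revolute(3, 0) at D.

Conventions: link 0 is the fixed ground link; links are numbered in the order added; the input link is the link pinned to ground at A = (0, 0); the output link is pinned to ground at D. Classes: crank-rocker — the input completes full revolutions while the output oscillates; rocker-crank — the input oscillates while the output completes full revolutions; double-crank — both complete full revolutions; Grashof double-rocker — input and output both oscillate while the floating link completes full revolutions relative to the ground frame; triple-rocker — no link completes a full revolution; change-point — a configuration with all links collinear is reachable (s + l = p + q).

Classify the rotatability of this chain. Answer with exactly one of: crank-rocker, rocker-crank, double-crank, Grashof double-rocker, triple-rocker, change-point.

lengths: ground=10, input=8, coupler=3, output=11
sorted: s=3 (shortest), l=11 (longest), p+q=18
s + l = 14 vs p + q = 18
s + l < p + q (Grashof) with shortest = coupler link → Grashof double-rocker

Grashof double-rocker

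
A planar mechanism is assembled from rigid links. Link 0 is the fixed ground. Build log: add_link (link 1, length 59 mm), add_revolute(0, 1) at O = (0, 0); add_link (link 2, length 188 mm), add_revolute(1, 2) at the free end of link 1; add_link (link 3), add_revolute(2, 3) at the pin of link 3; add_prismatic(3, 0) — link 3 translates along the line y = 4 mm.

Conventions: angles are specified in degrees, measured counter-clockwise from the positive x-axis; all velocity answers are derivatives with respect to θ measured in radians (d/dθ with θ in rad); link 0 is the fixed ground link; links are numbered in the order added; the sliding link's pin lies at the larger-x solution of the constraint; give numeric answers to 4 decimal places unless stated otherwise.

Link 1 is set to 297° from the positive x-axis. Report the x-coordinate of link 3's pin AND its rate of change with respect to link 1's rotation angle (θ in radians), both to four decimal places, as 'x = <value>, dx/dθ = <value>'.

geometry: r = 59 mm, L = 188 mm, e = 4 mm
crank pin P = (r cos θ, r sin θ) = (26.785439, -52.569385)
h = r sin θ − e = -52.569385 − 4 = -56.569385
x = r cos θ + √(L² − h²) = 26.785439 + 179.287213 = 206.072652
dx/dθ = −r sin θ − h·r cos θ/√(L² − h²) (θ in radians; h = -56.569385) = 61.020829

x = 206.0727, dx/dθ = 61.0208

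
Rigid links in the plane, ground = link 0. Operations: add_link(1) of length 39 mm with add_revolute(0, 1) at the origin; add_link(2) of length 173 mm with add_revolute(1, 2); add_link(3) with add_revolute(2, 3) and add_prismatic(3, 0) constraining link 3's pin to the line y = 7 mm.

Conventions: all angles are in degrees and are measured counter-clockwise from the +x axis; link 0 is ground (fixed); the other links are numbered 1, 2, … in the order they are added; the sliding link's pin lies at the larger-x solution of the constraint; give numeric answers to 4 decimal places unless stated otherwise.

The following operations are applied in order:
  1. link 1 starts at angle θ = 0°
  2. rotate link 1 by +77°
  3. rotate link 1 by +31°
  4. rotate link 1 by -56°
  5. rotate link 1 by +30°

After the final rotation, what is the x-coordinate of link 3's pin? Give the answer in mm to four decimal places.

geometry: r = 39 mm, L = 173 mm, e = 7 mm; θ starts at 0°
rotate link 1 by +77°: θ ← 0° +77° = 77°
rotate link 1 by +31°: θ ← 77° +31° = 108°
rotate link 1 by -56°: θ ← 108° -56° = 52°
rotate link 1 by +30°: θ ← 52° +30° = 82°
crank pin P = (r cos θ, r sin θ) = (5.427751, 38.620455)
h = r sin θ − e = 38.620455 − 7 = 31.620455
x = r cos θ + √(L² − h²) = 5.427751 + 170.085704 = 175.513455

175.5135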